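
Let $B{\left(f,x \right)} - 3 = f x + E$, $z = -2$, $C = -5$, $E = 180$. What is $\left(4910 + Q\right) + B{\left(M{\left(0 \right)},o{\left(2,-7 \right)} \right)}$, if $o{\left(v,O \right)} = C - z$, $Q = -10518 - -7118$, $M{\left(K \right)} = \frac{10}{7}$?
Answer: $\frac{11821}{7} \approx 1688.7$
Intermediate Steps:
$M{\left(K \right)} = \frac{10}{7}$ ($M{\left(K \right)} = 10 \cdot \frac{1}{7} = \frac{10}{7}$)
$Q = -3400$ ($Q = -10518 + 7118 = -3400$)
$o{\left(v,O \right)} = -3$ ($o{\left(v,O \right)} = -5 - -2 = -5 + 2 = -3$)
$B{\left(f,x \right)} = 183 + f x$ ($B{\left(f,x \right)} = 3 + \left(f x + 180\right) = 3 + \left(180 + f x\right) = 183 + f x$)
$\left(4910 + Q\right) + B{\left(M{\left(0 \right)},o{\left(2,-7 \right)} \right)} = \left(4910 - 3400\right) + \left(183 + \frac{10}{7} \left(-3\right)\right) = 1510 + \left(183 - \frac{30}{7}\right) = 1510 + \frac{1251}{7} = \frac{11821}{7}$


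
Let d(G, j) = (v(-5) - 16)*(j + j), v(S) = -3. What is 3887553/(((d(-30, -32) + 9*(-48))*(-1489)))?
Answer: -3887553/1167376 ≈ -3.3302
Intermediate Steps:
d(G, j) = -38*j (d(G, j) = (-3 - 16)*(j + j) = -38*j)
3887553/(((d(-30, -32) + 9*(-48))*(-1489))) = 3887553/(((-38*(-32) + 9*(-48))*(-1489))) = 3887553/(((1216 - 432)*(-1489))) = 3887553/((784*(-1489))) = 3887553/(-1167376) = 3887553*(-1/1167376) = -3887553/1167376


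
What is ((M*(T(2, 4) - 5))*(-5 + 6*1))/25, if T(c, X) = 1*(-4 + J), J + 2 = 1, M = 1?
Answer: -⅖ ≈ -0.40000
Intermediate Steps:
J = -1 (J = -2 + 1 = -1)
T(c, X) = -5 (T(c, X) = 1*(-4 - 1) = 1*(-5) = -5)
((M*(T(2, 4) - 5))*(-5 + 6*1))/25 = ((1*(-5 - 5))*(-5 + 6*1))/25 = ((1*(-10))*(-5 + 6))*(1/25) = -10*1*(1/25) = -10*1/25 = -⅖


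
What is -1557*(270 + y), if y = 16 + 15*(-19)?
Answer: -1557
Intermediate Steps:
y = -269 (y = 16 - 285 = -269)
-1557*(270 + y) = -1557*(270 - 269) = -1557*1 = -1557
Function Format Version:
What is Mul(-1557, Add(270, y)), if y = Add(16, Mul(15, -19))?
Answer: -1557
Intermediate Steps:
y = -269 (y = Add(16, -285) = -269)
Mul(-1557, Add(270, y)) = Mul(-1557, Add(270, -269)) = Mul(-1557, 1) = -1557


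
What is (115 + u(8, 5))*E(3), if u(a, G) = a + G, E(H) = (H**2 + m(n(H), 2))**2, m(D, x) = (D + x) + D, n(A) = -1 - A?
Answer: 1152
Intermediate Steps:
m(D, x) = x + 2*D
E(H) = (H**2 - 2*H)**2 (E(H) = (H**2 + (2 + 2*(-1 - H)))**2 = (H**2 + (2 + (-2 - 2*H)))**2 = (H**2 - 2*H)**2)
u(a, G) = G + a
(115 + u(8, 5))*E(3) = (115 + (5 + 8))*(3**2*(-2 + 3)**2) = (115 + 13)*(9*1**2) = 128*(9*1) = 128*9 = 1152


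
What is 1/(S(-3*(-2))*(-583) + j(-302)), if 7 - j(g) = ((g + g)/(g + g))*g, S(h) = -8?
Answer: 1/4973 ≈ 0.00020109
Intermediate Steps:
j(g) = 7 - g (j(g) = 7 - (g + g)/(g + g)*g = 7 - (2*g)/((2*g))*g = 7 - (2*g)*(1/(2*g))*g = 7 - g)
1/(S(-3*(-2))*(-583) + j(-302)) = 1/(-8*(-583) + (7 - 1*(-302))) = 1/(4664 + (7 + 302)) = 1/(4664 + 309) = 1/4973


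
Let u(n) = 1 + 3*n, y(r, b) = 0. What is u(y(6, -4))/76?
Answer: 1/76 ≈ 0.013158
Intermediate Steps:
u(y(6, -4))/76 = (1 + 3*0)/76 = (1 + 0)*(1/76) = 1*(1/76) = 1/76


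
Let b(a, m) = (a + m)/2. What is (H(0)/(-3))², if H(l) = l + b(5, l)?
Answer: 25/36 ≈ 0.69444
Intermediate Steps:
b(a, m) = a/2 + m/2 (b(a, m) = (a + m)*(½) = a/2 + m/2)
H(l) = 5/2 + 3*l/2 (H(l) = l + ((½)*5 + l/2) = l + (5/2 + l/2) = 5/2 + 3*l/2)
(H(0)/(-3))² = ((5/2 + (3/2)*0)/(-3))² = ((5/2 + 0)*(-⅓))² = ((5/2)*(-⅓))² = (-⅚)² = 25/36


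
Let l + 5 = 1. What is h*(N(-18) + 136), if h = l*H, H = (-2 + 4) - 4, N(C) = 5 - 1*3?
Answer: 1104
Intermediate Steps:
N(C) = 2 (N(C) = 5 - 3 = 2)
H = -2 (H = 2 - 4 = -2)
l = -4 (l = -5 + 1 = -4)
h = 8 (h = -4*(-2) = 8)
h*(N(-18) + 136) = 8*(2 + 136) = 8*138 = 1104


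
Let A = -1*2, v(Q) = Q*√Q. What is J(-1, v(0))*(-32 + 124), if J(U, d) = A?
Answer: -184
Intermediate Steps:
v(Q) = Q^(3/2)
A = -2
J(U, d) = -2
J(-1, v(0))*(-32 + 124) = -2*(-32 + 124) = -2*92 = -184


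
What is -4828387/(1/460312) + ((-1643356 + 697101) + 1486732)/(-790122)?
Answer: -585365696498154415/263374 ≈ -2.2226e+12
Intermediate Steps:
-4828387/(1/460312) + ((-1643356 + 697101) + 1486732)/(-790122) = -4828387/1/460312 + (-946255 + 1486732)*(-1/790122) = -4828387*460312 + 540477*(-1/790122) = -2222564476744 - 180159/263374 = -585365696498154415/263374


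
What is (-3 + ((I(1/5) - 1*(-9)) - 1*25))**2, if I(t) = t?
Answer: 8836/25 ≈ 353.44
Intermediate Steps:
(-3 + ((I(1/5) - 1*(-9)) - 1*25))**2 = (-3 + ((1/5 - 1*(-9)) - 1*25))**2 = (-3 + ((1/5 + 9) - 25))**2 = (-3 + (46/5 - 25))**2 = (-3 - 79/5)**2 = (-94/5)**2 = 8836/25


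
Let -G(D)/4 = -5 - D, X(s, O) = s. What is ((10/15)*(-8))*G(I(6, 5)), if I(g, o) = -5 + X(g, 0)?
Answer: -128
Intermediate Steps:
I(g, o) = -5 + g
G(D) = 20 + 4*D (G(D) = -4*(-5 - D) = 20 + 4*D)
((10/15)*(-8))*G(I(6, 5)) = ((10/15)*(-8))*(20 + 4*(-5 + 6)) = ((10*(1/15))*(-8))*(20 + 4*1) = ((⅔)*(-8))*(20 + 4) = -16/3*24 = -128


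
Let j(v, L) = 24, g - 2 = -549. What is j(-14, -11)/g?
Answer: -24/547 ≈ -0.043876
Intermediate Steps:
g = -547 (g = 2 - 549 = -547)
j(-14, -11)/g = 24/(-547) = 24*(-1/547) = -24/547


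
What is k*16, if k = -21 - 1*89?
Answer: -1760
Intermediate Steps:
k = -110 (k = -21 - 89 = -110)
k*16 = -110*16 = -1760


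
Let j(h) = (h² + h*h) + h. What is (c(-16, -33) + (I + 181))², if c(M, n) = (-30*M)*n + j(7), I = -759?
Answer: 266113969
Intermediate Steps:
j(h) = h + 2*h² (j(h) = (h² + h²) + h = 2*h² + h = h + 2*h²)
c(M, n) = 105 - 30*M*n (c(M, n) = (-30*M)*n + 7*(1 + 2*7) = -30*M*n + 7*(1 + 14) = -30*M*n + 7*15 = -30*M*n + 105 = 105 - 30*M*n)
(c(-16, -33) + (I + 181))² = ((105 - 30*(-16)*(-33)) + (-759 + 181))² = ((105 - 15840) - 578)² = (-15735 - 578)² = (-16313)² = 266113969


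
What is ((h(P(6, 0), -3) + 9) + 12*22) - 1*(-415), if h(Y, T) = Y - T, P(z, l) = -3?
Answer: 688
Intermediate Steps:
((h(P(6, 0), -3) + 9) + 12*22) - 1*(-415) = (((-3 - 1*(-3)) + 9) + 12*22) - 1*(-415) = (((-3 + 3) + 9) + 264) + 415 = ((0 + 9) + 264) + 415 = (9 + 264) + 415 = 273 + 415 = 688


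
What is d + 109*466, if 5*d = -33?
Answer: 253937/5 ≈ 50787.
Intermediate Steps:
d = -33/5 (d = (1/5)*(-33) = -33/5 ≈ -6.6000)
d + 109*466 = -33/5 + 109*466 = -33/5 + 50794 = 253937/5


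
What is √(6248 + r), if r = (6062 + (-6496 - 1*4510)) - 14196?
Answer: 2*I*√3223 ≈ 113.54*I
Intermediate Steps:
r = -19140 (r = (6062 + (-6496 - 4510)) - 14196 = (6062 - 11006) - 14196 = -4944 - 14196 = -19140)
√(6248 + r) = √(6248 - 19140) = √(-12892) = 2*I*√3223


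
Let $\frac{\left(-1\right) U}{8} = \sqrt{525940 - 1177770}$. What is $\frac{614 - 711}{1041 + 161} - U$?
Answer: $- \frac{97}{1202} + 8 i \sqrt{651830} \approx -0.080699 + 6458.9 i$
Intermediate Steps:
$U = - 8 i \sqrt{651830}$ ($U = - 8 \sqrt{525940 - 1177770} = - 8 \sqrt{-651830} = - 8 i \sqrt{651830} \approx - 6458.9 i$)
$\frac{614 - 711}{1041 + 161} - U = \frac{614 - 711}{1041 + 161} - - 8 i \sqrt{651830} = \frac{1}{1202} \left(-97\right) + 8 i \sqrt{651830} = - \frac{97}{1202} + 8 i \sqrt{651830}$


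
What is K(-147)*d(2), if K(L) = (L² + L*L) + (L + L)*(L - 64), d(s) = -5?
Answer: -526260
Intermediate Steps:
K(L) = 2*L² + 2*L*(-64 + L) (K(L) = (L² + L²) + (2*L)*(-64 + L) = 2*L² + 2*L*(-64 + L))
K(-147)*d(2) = (4*(-147)*(-32 - 147))*(-5) = (4*(-147)*(-179))*(-5) = 105252*(-5) = -526260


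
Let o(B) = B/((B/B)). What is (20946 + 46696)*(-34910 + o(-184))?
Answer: -2373828348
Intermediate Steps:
o(B) = B (o(B) = B/1 = B*1 = B)
(20946 + 46696)*(-34910 + o(-184)) = (20946 + 46696)*(-34910 - 184) = 67642*(-35094) = -2373828348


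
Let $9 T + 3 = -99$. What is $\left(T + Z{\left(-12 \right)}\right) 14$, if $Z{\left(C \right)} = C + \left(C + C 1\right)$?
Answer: $- \frac{1988}{3} \approx -662.67$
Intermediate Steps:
$Z{\left(C \right)} = 3 C$ ($Z{\left(C \right)} = C + \left(C + C\right) = C + 2 C = 3 C$)
$T = - \frac{34}{3}$ ($T = - \frac{1}{3} + \frac{1}{9} \left(-99\right) = - \frac{1}{3} - 11 = - \frac{34}{3} \approx -11.333$)
$\left(T + Z{\left(-12 \right)}\right) 14 = \left(- \frac{34}{3} + 3 \left(-12\right)\right) 14 = \left(- \frac{34}{3} - 36\right) 14 = \left(- \frac{142}{3}\right) 14 = - \frac{1988}{3}$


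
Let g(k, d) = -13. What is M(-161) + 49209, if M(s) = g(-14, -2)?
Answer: 49196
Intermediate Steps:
M(s) = -13
M(-161) + 49209 = -13 + 49209 = 49196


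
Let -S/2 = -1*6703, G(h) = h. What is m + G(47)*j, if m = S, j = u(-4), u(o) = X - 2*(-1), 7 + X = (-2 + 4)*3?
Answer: 13453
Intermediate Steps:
X = -1 (X = -7 + (-2 + 4)*3 = -7 + 2*3 = -7 + 6 = -1)
S = 13406 (S = -(-2)*6703 = -2*(-6703) = 13406)
u(o) = 1 (u(o) = -1 - 2*(-1) = -1 + 2 = 1)
j = 1
m = 13406
m + G(47)*j = 13406 + 47*1 = 13406 + 47 = 13453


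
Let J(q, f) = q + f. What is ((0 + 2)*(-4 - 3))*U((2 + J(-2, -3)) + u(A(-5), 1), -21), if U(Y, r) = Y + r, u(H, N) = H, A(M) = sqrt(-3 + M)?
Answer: 336 - 28*I*sqrt(2) ≈ 336.0 - 39.598*I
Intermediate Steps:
J(q, f) = f + q
((0 + 2)*(-4 - 3))*U((2 + J(-2, -3)) + u(A(-5), 1), -21) = ((0 + 2)*(-4 - 3))*(((2 + (-3 - 2)) + sqrt(-3 - 5)) - 21) = (2*(-7))*(((2 - 5) + sqrt(-8)) - 21) = -14*((-3 + 2*I*sqrt(2)) - 21) = -14*(-24 + 2*I*sqrt(2)) = 336 - 28*I*sqrt(2)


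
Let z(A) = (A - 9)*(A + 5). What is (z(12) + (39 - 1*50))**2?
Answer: 1600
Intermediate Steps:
z(A) = (-9 + A)*(5 + A)
(z(12) + (39 - 1*50))**2 = ((-45 + 12**2 - 4*12) + (39 - 1*50))**2 = ((-45 + 144 - 48) + (39 - 50))**2 = (51 - 11)**2 = 40**2 = 1600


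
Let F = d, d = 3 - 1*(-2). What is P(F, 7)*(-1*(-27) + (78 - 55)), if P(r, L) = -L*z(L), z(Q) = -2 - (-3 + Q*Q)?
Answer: 16800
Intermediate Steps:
d = 5 (d = 3 + 2 = 5)
F = 5
z(Q) = 1 - Q² (z(Q) = -2 - (-3 + Q²) = -2 + (3 - Q²) = 1 - Q²)
P(r, L) = -L*(1 - L²)
P(F, 7)*(-1*(-27) + (78 - 55)) = (7³ - 1*7)*(-1*(-27) + (78 - 55)) = (343 - 7)*(27 + 23) = 336*50 = 16800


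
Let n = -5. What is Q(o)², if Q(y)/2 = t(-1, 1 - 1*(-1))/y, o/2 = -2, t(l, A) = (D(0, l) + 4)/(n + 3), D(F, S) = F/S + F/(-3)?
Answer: 1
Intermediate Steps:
D(F, S) = -F/3 + F/S (D(F, S) = F/S + F*(-⅓) = F/S - F/3 = -F/3 + F/S)
t(l, A) = -2 (t(l, A) = ((-⅓*0 + 0/l) + 4)/(-5 + 3) = ((0 + 0) + 4)/(-2) = (0 + 4)*(-½) = 4*(-½) = -2)
o = -4 (o = 2*(-2) = -4)
Q(y) = -4/y (Q(y) = 2*(-2/y) = -4/y)
Q(o)² = (-4/(-4))² = (-4*(-¼))² = 1² = 1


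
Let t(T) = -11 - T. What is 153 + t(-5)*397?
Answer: -2229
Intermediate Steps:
153 + t(-5)*397 = 153 + (-11 - 1*(-5))*397 = 153 + (-11 + 5)*397 = 153 - 6*397 = 153 - 2382 = -2229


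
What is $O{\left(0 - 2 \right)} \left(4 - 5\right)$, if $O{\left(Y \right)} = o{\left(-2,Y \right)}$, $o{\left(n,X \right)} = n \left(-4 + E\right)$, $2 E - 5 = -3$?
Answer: $-6$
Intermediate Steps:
$E = 1$ ($E = \frac{5}{2} + \frac{1}{2} \left(-3\right) = \frac{5}{2} - \frac{3}{2} = 1$)
$o{\left(n,X \right)} = - 3 n$ ($o{\left(n,X \right)} = n \left(-4 + 1\right) = n \left(-3\right) = - 3 n$)
$O{\left(Y \right)} = 6$ ($O{\left(Y \right)} = \left(-3\right) \left(-2\right) = 6$)
$O{\left(0 - 2 \right)} \left(4 - 5\right) = 6 \left(4 - 5\right) = 6 \left(-1\right) = -6$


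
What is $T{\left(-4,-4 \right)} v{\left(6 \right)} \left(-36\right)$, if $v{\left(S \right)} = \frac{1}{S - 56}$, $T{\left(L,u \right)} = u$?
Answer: $- \frac{72}{25} \approx -2.88$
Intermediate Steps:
$v{\left(S \right)} = \frac{1}{-56 + S}$
$T{\left(-4,-4 \right)} v{\left(6 \right)} \left(-36\right) = - 4 \frac{1}{-56 + 6} \left(-36\right) = - 4 \frac{1}{-50} \left(-36\right) = - 4 \left(\left(- \frac{1}{50}\right) \left(-36\right)\right) = \left(-4\right) \frac{18}{25} = - \frac{72}{25}$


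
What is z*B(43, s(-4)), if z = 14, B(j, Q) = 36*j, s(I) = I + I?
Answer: 21672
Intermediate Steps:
s(I) = 2*I
z*B(43, s(-4)) = 14*(36*43) = 14*1548 = 21672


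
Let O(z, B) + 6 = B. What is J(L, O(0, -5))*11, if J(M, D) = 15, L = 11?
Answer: 165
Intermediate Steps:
O(z, B) = -6 + B
J(L, O(0, -5))*11 = 15*11 = 165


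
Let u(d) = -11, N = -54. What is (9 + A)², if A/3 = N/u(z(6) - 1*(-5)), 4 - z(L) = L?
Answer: 68121/121 ≈ 562.98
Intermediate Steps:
z(L) = 4 - L
A = 162/11 (A = 3*(-54/(-11)) = 3*(-54*(-1/11)) = 3*(54/11) = 162/11 ≈ 14.727)
(9 + A)² = (9 + 162/11)² = (261/11)² = 68121/121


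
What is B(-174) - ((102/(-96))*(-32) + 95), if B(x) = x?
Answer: -303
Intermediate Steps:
B(-174) - ((102/(-96))*(-32) + 95) = -174 - ((102/(-96))*(-32) + 95) = -174 - ((102*(-1/96))*(-32) + 95) = -174 - (-17/16*(-32) + 95) = -174 - (34 + 95) = -174 - 1*129 = -174 - 129 = -303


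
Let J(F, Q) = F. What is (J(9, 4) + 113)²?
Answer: 14884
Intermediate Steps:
(J(9, 4) + 113)² = (9 + 113)² = 122² = 14884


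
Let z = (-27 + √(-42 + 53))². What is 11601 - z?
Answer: 10861 + 54*√11 ≈ 11040.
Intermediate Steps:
z = (-27 + √11)² ≈ 560.90
11601 - z = 11601 - (27 - √11)²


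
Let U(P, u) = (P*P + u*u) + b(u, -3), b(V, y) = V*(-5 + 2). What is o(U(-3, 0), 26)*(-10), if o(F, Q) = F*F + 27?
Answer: -1080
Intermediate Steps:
b(V, y) = -3*V (b(V, y) = V*(-3) = -3*V)
U(P, u) = P² + u² - 3*u (U(P, u) = (P*P + u*u) - 3*u = (P² + u²) - 3*u = P² + u² - 3*u)
o(F, Q) = 27 + F² (o(F, Q) = F² + 27 = 27 + F²)
o(U(-3, 0), 26)*(-10) = (27 + ((-3)² + 0² - 3*0)²)*(-10) = (27 + (9 + 0 + 0)²)*(-10) = (27 + 9²)*(-10) = (27 + 81)*(-10) = 108*(-10) = -1080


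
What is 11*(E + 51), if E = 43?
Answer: 1034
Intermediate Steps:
11*(E + 51) = 11*(43 + 51) = 11*94 = 1034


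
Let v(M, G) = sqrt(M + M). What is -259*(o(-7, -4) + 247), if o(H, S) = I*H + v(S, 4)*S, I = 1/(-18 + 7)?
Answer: -705516/11 + 2072*I*sqrt(2) ≈ -64138.0 + 2930.3*I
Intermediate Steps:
v(M, G) = sqrt(2)*sqrt(M) (v(M, G) = sqrt(2*M) = sqrt(2)*sqrt(M))
I = -1/11 (I = 1/(-11) = -1/11 ≈ -0.090909)
o(H, S) = -H/11 + sqrt(2)*S**(3/2) (o(H, S) = -H/11 + (sqrt(2)*sqrt(S))*S = -H/11 + sqrt(2)*S**(3/2))
-259*(o(-7, -4) + 247) = -259*((-1/11*(-7) + sqrt(2)*(-4)**(3/2)) + 247) = -259*((7/11 + sqrt(2)*(-8*I)) + 247) = -259*((7/11 - 8*I*sqrt(2)) + 247) = -259*(2724/11 - 8*I*sqrt(2)) = -705516/11 + 2072*I*sqrt(2)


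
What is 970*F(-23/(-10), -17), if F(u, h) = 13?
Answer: 12610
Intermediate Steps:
970*F(-23/(-10), -17) = 970*13 = 12610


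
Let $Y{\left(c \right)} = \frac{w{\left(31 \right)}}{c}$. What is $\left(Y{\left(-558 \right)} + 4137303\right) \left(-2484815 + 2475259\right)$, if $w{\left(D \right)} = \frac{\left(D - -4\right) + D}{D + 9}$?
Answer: $- \frac{36768542718961}{930} \approx -3.9536 \cdot 10^{10}$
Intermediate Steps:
$w{\left(D \right)} = \frac{4 + 2 D}{9 + D}$ ($w{\left(D \right)} = \frac{\left(D + 4\right) + D}{9 + D} = \frac{\left(4 + D\right) + D}{9 + D} = \frac{4 + 2 D}{9 + D}$)
$Y{\left(c \right)} = \frac{33}{20 c}$ ($Y{\left(c \right)} = \frac{2 \frac{1}{9 + 31} \left(2 + 31\right)}{c} = \frac{2 \cdot \frac{1}{40} \cdot 33}{c} = \frac{33}{20 c}$)
$\left(Y{\left(-558 \right)} + 4137303\right) \left(-2484815 + 2475259\right) = \left(\frac{33}{20 \left(-558\right)} + 4137303\right) \left(-2484815 + 2475259\right) = \left(\frac{33}{20} \left(- \frac{1}{558}\right) + 4137303\right) \left(-9556\right) = \left(- \frac{11}{3720} + 4137303\right) \left(-9556\right) = \frac{15390767149}{3720} \left(-9556\right) = - \frac{36768542718961}{930}$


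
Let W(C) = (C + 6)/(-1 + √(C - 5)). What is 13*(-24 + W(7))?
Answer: -143 + 169*√2 ≈ 96.002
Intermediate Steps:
W(C) = (6 + C)/(-1 + √(-5 + C))
13*(-24 + W(7)) = 13*(-24 + (6 + 7)/(-1 + √(-5 + 7))) = 13*(-24 + 13/(-1 + √2)) = -312 + 169/(-1 + √2)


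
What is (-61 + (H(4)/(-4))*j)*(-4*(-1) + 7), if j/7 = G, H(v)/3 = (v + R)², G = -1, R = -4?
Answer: -671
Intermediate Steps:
H(v) = 3*(-4 + v)² (H(v) = 3*(v - 4)² = 3*(-4 + v)²)
j = -7 (j = 7*(-1) = -7)
(-61 + (H(4)/(-4))*j)*(-4*(-1) + 7) = (-61 + ((3*(-4 + 4)²)/(-4))*(-7))*(-4*(-1) + 7) = (-61 + ((3*0²)*(-¼))*(-7))*(4 + 7) = (-61 + ((3*0)*(-¼))*(-7))*11 = (-61 + (0*(-¼))*(-7))*11 = (-61 + 0*(-7))*11 = (-61 + 0)*11 = -61*11 = -671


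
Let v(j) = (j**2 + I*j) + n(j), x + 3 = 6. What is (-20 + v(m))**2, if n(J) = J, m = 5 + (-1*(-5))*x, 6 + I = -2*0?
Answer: 78400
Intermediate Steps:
x = 3 (x = -3 + 6 = 3)
I = -6 (I = -6 - 2*0 = -6 + 0 = -6)
m = 20 (m = 5 - 1*(-5)*3 = 5 + 5*3 = 5 + 15 = 20)
v(j) = j**2 - 5*j (v(j) = (j**2 - 6*j) + j = j**2 - 5*j)
(-20 + v(m))**2 = (-20 + 20*(-5 + 20))**2 = (-20 + 20*15)**2 = (-20 + 300)**2 = 280**2 = 78400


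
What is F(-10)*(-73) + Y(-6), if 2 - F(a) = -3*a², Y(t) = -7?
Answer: -22053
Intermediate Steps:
F(a) = 2 + 3*a² (F(a) = 2 - (-3)*a² = 2 + 3*a²)
F(-10)*(-73) + Y(-6) = (2 + 3*(-10)²)*(-73) - 7 = (2 + 3*100)*(-73) - 7 = (2 + 300)*(-73) - 7 = 302*(-73) - 7 = -22046 - 7 = -22053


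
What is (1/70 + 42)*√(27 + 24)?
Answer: 2941*√51/70 ≈ 300.04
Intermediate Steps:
(1/70 + 42)*√(27 + 24) = (1/70 + 42)*√51 = 2941*√51/70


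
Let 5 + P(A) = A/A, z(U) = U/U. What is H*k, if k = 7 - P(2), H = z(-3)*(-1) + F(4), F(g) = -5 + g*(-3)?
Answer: -198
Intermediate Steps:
z(U) = 1
F(g) = -5 - 3*g
P(A) = -4 (P(A) = -5 + A/A = -5 + 1 = -4)
H = -18 (H = 1*(-1) + (-5 - 3*4) = -1 + (-5 - 12) = -1 - 17 = -18)
k = 11 (k = 7 - 1*(-4) = 7 + 4 = 11)
H*k = -18*11 = -198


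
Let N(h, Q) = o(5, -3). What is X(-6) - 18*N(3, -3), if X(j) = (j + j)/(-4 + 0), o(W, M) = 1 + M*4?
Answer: 201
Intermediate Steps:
o(W, M) = 1 + 4*M
N(h, Q) = -11 (N(h, Q) = 1 + 4*(-3) = 1 - 12 = -11)
X(j) = -j/2 (X(j) = (2*j)/(-4) = (2*j)*(-¼) = -j/2)
X(-6) - 18*N(3, -3) = -½*(-6) - 18*(-11) = 3 + 198 = 201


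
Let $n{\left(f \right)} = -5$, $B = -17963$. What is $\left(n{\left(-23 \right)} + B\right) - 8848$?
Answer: $-26816$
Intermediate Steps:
$\left(n{\left(-23 \right)} + B\right) - 8848 = \left(-5 - 17963\right) - 8848 = -17968 - 8848 = -26816$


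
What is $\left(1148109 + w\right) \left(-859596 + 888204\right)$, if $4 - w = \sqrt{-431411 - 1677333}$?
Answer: $32845216704 - 57216 i \sqrt{527186} \approx 3.2845 \cdot 10^{10} - 4.1543 \cdot 10^{7} i$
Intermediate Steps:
$w = 4 - 2 i \sqrt{527186}$ ($w = 4 - \sqrt{-431411 - 1677333} = 4 - \sqrt{-2108744} = 4 - 2 i \sqrt{527186} \approx 4.0 - 1452.2 i$)
$\left(1148109 + w\right) \left(-859596 + 888204\right) = \left(1148109 + \left(4 - 2 i \sqrt{527186}\right)\right) \left(-859596 + 888204\right) = \left(1148113 - 2 i \sqrt{527186}\right) 28608 = 32845216704 - 57216 i \sqrt{527186}$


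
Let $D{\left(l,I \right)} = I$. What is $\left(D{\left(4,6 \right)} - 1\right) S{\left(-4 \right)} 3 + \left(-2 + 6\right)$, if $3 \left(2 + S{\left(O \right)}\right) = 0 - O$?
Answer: $-6$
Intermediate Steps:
$S{\left(O \right)} = -2 - \frac{O}{3}$ ($S{\left(O \right)} = -2 + \frac{0 - O}{3} = -2 + \frac{\left(-1\right) O}{3} = -2 - \frac{O}{3}$)
$\left(D{\left(4,6 \right)} - 1\right) S{\left(-4 \right)} 3 + \left(-2 + 6\right) = \left(6 - 1\right) \left(-2 - - \frac{4}{3}\right) 3 + \left(-2 + 6\right) = 5 \left(-2 + \frac{4}{3}\right) 3 + 4 = 5 \left(- \frac{2}{3}\right) 3 + 4 = \left(- \frac{10}{3}\right) 3 + 4 = -10 + 4 = -6$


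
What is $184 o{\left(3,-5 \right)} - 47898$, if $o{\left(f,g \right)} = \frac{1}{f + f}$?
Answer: $- \frac{143602}{3} \approx -47867.0$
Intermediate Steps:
$o{\left(f,g \right)} = \frac{1}{2 f}$
$184 o{\left(3,-5 \right)} - 47898 = 184 \frac{1}{2 \cdot 3} - 47898 = 184 \cdot \frac{1}{2} \cdot \frac{1}{3} - 47898 = 184 \cdot \frac{1}{6} - 47898 = \frac{92}{3} - 47898 = - \frac{143602}{3}$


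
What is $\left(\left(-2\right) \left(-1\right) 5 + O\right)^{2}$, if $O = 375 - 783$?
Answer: $158404$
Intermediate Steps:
$O = -408$ ($O = 375 - 783 = -408$)
$\left(\left(-2\right) \left(-1\right) 5 + O\right)^{2} = \left(\left(-2\right) \left(-1\right) 5 - 408\right)^{2} = \left(2 \cdot 5 - 408\right)^{2} = \left(10 - 408\right)^{2} = \left(-398\right)^{2} = 158404$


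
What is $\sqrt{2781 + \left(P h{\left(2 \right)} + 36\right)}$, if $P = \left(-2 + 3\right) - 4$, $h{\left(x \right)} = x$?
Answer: $\sqrt{2811} \approx 53.019$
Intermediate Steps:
$P = -3$ ($P = 1 - 4 = -3$)
$\sqrt{2781 + \left(P h{\left(2 \right)} + 36\right)} = \sqrt{2781 + \left(\left(-3\right) 2 + 36\right)} = \sqrt{2781 + \left(-6 + 36\right)} = \sqrt{2781 + 30} = \sqrt{2811}$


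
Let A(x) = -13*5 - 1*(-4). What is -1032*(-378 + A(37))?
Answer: 453048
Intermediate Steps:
A(x) = -61 (A(x) = -65 + 4 = -61)
-1032*(-378 + A(37)) = -1032*(-378 - 61) = -1032*(-439) = 453048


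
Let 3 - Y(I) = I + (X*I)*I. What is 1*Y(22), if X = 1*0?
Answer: -19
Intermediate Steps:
X = 0
Y(I) = 3 - I (Y(I) = 3 - (I + (0*I)*I) = 3 - (I + 0*I) = 3 - (I + 0) = 3 - I)
1*Y(22) = 1*(3 - 1*22) = 1*(3 - 22) = 1*(-19) = -19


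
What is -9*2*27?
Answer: -486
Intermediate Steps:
-9*2*27 = -18*27 = -486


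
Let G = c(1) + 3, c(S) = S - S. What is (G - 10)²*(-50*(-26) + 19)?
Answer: 64631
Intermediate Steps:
c(S) = 0
G = 3 (G = 0 + 3 = 3)
(G - 10)²*(-50*(-26) + 19) = (3 - 10)²*(-50*(-26) + 19) = (-7)²*(1300 + 19) = 49*1319 = 64631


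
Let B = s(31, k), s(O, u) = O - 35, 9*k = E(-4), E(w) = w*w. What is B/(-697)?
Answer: 4/697 ≈ 0.0057389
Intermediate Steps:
E(w) = w²
k = 16/9 (k = (⅑)*(-4)² = (⅑)*16 = 16/9 ≈ 1.7778)
s(O, u) = -35 + O
B = -4 (B = -35 + 31 = -4)
B/(-697) = -4/(-697) = -4*(-1/697) = 4/697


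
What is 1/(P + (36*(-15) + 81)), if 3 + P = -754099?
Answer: -1/754561 ≈ -1.3253e-6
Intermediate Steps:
P = -754102 (P = -3 - 754099 = -754102)
1/(P + (36*(-15) + 81)) = 1/(-754102 + (36*(-15) + 81)) = 1/(-754102 + (-540 + 81)) = 1/(-754102 - 459) = 1/(-754561) = -1/754561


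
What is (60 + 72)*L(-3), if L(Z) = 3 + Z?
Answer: 0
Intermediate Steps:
(60 + 72)*L(-3) = (60 + 72)*(3 - 3) = 132*0 = 0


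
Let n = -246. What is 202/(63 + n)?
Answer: -202/183 ≈ -1.1038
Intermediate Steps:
202/(63 + n) = 202/(63 - 246) = 202/(-183) = 202*(-1/183) = -202/183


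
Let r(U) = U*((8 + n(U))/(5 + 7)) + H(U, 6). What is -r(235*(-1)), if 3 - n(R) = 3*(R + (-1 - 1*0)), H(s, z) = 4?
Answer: 168917/12 ≈ 14076.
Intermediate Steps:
n(R) = 6 - 3*R (n(R) = 3 - 3*(R + (-1 - 1*0)) = 3 - 3*(R + (-1 + 0)) = 3 - 3*(R - 1) = 3 - 3*(-1 + R) = 3 - (-3 + 3*R) = 3 + (3 - 3*R) = 6 - 3*R)
r(U) = 4 + U*(7/6 - U/4) (r(U) = U*((8 + (6 - 3*U))/(5 + 7)) + 4 = U*((14 - 3*U)/12) + 4 = U*((14 - 3*U)*(1/12)) + 4 = U*(7/6 - U/4) + 4 = 4 + U*(7/6 - U/4))
-r(235*(-1)) = -(4 - (235*(-1))**2/4 + 7*(235*(-1))/6) = -(4 - 1/4*(-235)**2 + (7/6)*(-235)) = -(4 - 1/4*55225 - 1645/6) = -(4 - 55225/4 - 1645/6) = -1*(-168917/12) = 168917/12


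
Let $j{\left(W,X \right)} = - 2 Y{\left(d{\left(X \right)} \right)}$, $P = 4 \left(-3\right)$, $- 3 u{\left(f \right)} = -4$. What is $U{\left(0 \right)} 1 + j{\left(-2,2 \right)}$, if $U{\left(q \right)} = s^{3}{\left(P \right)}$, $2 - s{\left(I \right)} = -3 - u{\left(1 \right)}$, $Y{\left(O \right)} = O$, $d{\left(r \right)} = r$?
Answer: $\frac{6751}{27} \approx 250.04$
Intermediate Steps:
$u{\left(f \right)} = \frac{4}{3}$ ($u{\left(f \right)} = \left(- \frac{1}{3}\right) \left(-4\right) = \frac{4}{3}$)
$P = -12$
$s{\left(I \right)} = \frac{19}{3}$ ($s{\left(I \right)} = 2 - \left(-3 - \frac{4}{3}\right) = 2 - - \frac{13}{3} = 2 + \frac{13}{3} = \frac{19}{3}$)
$U{\left(q \right)} = \frac{6859}{27}$ ($U{\left(q \right)} = \left(\frac{19}{3}\right)^{3} = \frac{6859}{27}$)
$j{\left(W,X \right)} = - 2 X$
$U{\left(0 \right)} 1 + j{\left(-2,2 \right)} = \frac{6859}{27} \cdot 1 - 4 = \frac{6859}{27} - 4 = \frac{6751}{27}$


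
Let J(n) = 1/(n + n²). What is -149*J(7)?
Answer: -149/56 ≈ -2.6607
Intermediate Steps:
-149*J(7) = -149/(7*(1 + 7)) = -149/(7*8) = -149*1/56 = -149/56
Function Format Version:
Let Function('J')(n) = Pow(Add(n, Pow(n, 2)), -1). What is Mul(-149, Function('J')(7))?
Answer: Rational(-149, 56) ≈ -2.6607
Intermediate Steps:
Mul(-149, Function('J')(7)) = Mul(-149, Mul(Pow(7, -1), Pow(Add(1, 7), -1))) = Mul(-149, Mul(Rational(1, 7), Pow(8, -1))) = Mul(-149, Mul(Rational(1, 7), Rational(1, 8))) = Mul(-149, Rational(1, 56)) = Rational(-149, 56)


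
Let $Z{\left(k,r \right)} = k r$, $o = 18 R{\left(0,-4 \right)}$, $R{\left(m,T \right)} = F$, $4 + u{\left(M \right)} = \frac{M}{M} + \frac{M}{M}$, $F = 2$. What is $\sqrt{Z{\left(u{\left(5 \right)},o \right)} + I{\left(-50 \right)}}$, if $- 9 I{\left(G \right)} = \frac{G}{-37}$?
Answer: $\frac{i \sqrt{888962}}{111} \approx 8.4941 i$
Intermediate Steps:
$I{\left(G \right)} = \frac{G}{333}$ ($I{\left(G \right)} = - \frac{G \frac{1}{-37}}{9} = - \frac{G \left(- \frac{1}{37}\right)}{9} = - \frac{\left(- \frac{1}{37}\right) G}{9} = \frac{G}{333}$)
$u{\left(M \right)} = -2$ ($u{\left(M \right)} = -4 + \left(\frac{M}{M} + \frac{M}{M}\right) = -4 + \left(1 + 1\right) = -4 + 2 = -2$)
$R{\left(m,T \right)} = 2$
$o = 36$ ($o = 18 \cdot 2 = 36$)
$\sqrt{Z{\left(u{\left(5 \right)},o \right)} + I{\left(-50 \right)}} = \sqrt{\left(-2\right) 36 + \frac{1}{333} \left(-50\right)} = \sqrt{-72 - \frac{50}{333}} = \sqrt{- \frac{24026}{333}} = \frac{i \sqrt{888962}}{111}$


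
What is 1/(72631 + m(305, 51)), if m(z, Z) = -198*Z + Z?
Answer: 1/62584 ≈ 1.5979e-5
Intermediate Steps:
m(z, Z) = -197*Z
1/(72631 + m(305, 51)) = 1/(72631 - 197*51) = 1/(72631 - 10047) = 1/62584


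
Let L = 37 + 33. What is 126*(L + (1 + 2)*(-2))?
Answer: 8064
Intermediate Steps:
L = 70
126*(L + (1 + 2)*(-2)) = 126*(70 + (1 + 2)*(-2)) = 126*(70 + 3*(-2)) = 126*(70 - 6) = 126*64 = 8064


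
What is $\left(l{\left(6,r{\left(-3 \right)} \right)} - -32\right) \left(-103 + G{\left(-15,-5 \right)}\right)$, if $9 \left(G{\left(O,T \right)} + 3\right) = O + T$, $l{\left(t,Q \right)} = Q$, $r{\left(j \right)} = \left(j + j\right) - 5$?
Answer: $- \frac{6818}{3} \approx -2272.7$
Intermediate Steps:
$r{\left(j \right)} = -5 + 2 j$ ($r{\left(j \right)} = 2 j - 5 = -5 + 2 j$)
$G{\left(O,T \right)} = -3 + \frac{O}{9} + \frac{T}{9}$ ($G{\left(O,T \right)} = -3 + \frac{O + T}{9} = -3 + \left(\frac{O}{9} + \frac{T}{9}\right) = -3 + \frac{O}{9} + \frac{T}{9}$)
$\left(l{\left(6,r{\left(-3 \right)} \right)} - -32\right) \left(-103 + G{\left(-15,-5 \right)}\right) = \left(\left(-5 + 2 \left(-3\right)\right) - -32\right) \left(-103 + \left(-3 + \frac{1}{9} \left(-15\right) + \frac{1}{9} \left(-5\right)\right)\right) = \left(\left(-5 - 6\right) + 32\right) \left(-103 - \frac{47}{9}\right) = \left(-11 + 32\right) \left(-103 - \frac{47}{9}\right) = 21 \left(- \frac{974}{9}\right) = - \frac{6818}{3}$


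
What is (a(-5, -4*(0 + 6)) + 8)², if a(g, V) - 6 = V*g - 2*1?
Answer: 17424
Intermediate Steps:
a(g, V) = 4 + V*g (a(g, V) = 6 + (V*g - 2*1) = 6 + (V*g - 2) = 6 + (-2 + V*g) = 4 + V*g)
(a(-5, -4*(0 + 6)) + 8)² = ((4 - 4*(0 + 6)*(-5)) + 8)² = ((4 - 4*6*(-5)) + 8)² = ((4 - 24*(-5)) + 8)² = ((4 + 120) + 8)² = (124 + 8)² = 132² = 17424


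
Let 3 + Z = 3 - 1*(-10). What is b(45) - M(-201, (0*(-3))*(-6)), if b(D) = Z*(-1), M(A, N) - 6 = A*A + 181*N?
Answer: -40417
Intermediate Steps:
Z = 10 (Z = -3 + (3 - 1*(-10)) = -3 + (3 + 10) = -3 + 13 = 10)
M(A, N) = 6 + A**2 + 181*N (M(A, N) = 6 + (A*A + 181*N) = 6 + (A**2 + 181*N) = 6 + A**2 + 181*N)
b(D) = -10 (b(D) = 10*(-1) = -10)
b(45) - M(-201, (0*(-3))*(-6)) = -10 - (6 + (-201)**2 + 181*((0*(-3))*(-6))) = -10 - (6 + 40401 + 181*(0*(-6))) = -10 - (6 + 40401 + 181*0) = -10 - (6 + 40401 + 0) = -10 - 1*40407 = -10 - 40407 = -40417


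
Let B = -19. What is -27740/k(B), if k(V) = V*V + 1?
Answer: -13870/181 ≈ -76.630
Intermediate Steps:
k(V) = 1 + V**2 (k(V) = V**2 + 1 = 1 + V**2)
-27740/k(B) = -27740/(1 + (-19)**2) = -27740/(1 + 361) = -27740/362 = -27740*1/362 = -13870/181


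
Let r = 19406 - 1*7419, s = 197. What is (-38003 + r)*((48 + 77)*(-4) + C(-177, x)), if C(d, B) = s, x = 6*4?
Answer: 7882848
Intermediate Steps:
r = 11987 (r = 19406 - 7419 = 11987)
x = 24
C(d, B) = 197
(-38003 + r)*((48 + 77)*(-4) + C(-177, x)) = (-38003 + 11987)*((48 + 77)*(-4) + 197) = -26016*(125*(-4) + 197) = -26016*(-500 + 197) = -26016*(-303) = 7882848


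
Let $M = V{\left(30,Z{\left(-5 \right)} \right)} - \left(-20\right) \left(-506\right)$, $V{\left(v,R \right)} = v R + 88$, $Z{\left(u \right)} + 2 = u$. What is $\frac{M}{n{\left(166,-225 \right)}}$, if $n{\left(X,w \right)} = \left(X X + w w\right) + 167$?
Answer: $- \frac{1707}{13058} \approx -0.13072$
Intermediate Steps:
$n{\left(X,w \right)} = 167 + X^{2} + w^{2}$ ($n{\left(X,w \right)} = \left(X^{2} + w^{2}\right) + 167 = 167 + X^{2} + w^{2}$)
$Z{\left(u \right)} = -2 + u$
$V{\left(v,R \right)} = 88 + R v$ ($V{\left(v,R \right)} = R v + 88 = 88 + R v$)
$M = -10242$ ($M = \left(88 + \left(-2 - 5\right) 30\right) - \left(-20\right) \left(-506\right) = \left(88 - 210\right) - 10120 = -122 - 10120 = -10242$)
$\frac{M}{n{\left(166,-225 \right)}} = - \frac{10242}{167 + 166^{2} + \left(-225\right)^{2}} = - \frac{10242}{167 + 27556 + 50625} = - \frac{10242}{78348} = \left(-10242\right) \frac{1}{78348} = - \frac{1707}{13058}$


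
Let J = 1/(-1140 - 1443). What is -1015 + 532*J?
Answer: -374611/369 ≈ -1015.2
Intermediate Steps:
J = -1/2583 (J = 1/(-2583) = -1/2583 ≈ -0.00038715)
-1015 + 532*J = -1015 + 532*(-1/2583) = -1015 - 76/369 = -374611/369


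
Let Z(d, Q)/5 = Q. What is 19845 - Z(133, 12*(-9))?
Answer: 20385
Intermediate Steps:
Z(d, Q) = 5*Q
19845 - Z(133, 12*(-9)) = 19845 - 5*12*(-9) = 19845 - 5*(-108) = 19845 - 1*(-540) = 19845 + 540 = 20385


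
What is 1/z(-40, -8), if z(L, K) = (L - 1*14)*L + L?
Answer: 1/2120 ≈ 0.00047170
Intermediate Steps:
z(L, K) = L + L*(-14 + L) (z(L, K) = (L - 14)*L + L = (-14 + L)*L + L = L*(-14 + L) + L = L + L*(-14 + L))
1/z(-40, -8) = 1/(-40*(-13 - 40)) = 1/(-40*(-53)) = 1/2120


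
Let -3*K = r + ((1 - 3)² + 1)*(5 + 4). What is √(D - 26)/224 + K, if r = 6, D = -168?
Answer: -17 + I*√194/224 ≈ -17.0 + 0.06218*I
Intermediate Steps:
K = -17 (K = -(6 + ((1 - 3)² + 1)*(5 + 4))/3 = -(6 + ((-2)² + 1)*9)/3 = -(6 + (4 + 1)*9)/3 = -(6 + 5*9)/3 = -(6 + 45)/3 = -⅓*51 = -17)
√(D - 26)/224 + K = √(-168 - 26)/224 - 17 = √(-194)*(1/224) - 17 = (I*√194)*(1/224) - 17 = I*√194/224 - 17 = -17 + I*√194/224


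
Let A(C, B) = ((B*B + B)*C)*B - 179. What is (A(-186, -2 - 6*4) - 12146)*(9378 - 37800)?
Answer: -88991413650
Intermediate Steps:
A(C, B) = -179 + B*C*(B + B²) (A(C, B) = ((B² + B)*C)*B - 179 = ((B + B²)*C)*B - 179 = (C*(B + B²))*B - 179 = B*C*(B + B²) - 179 = -179 + B*C*(B + B²))
(A(-186, -2 - 6*4) - 12146)*(9378 - 37800) = ((-179 - 186*(-2 - 6*4)² - 186*(-2 - 6*4)³) - 12146)*(9378 - 37800) = ((-179 - 186*(-2 - 24)² - 186*(-2 - 24)³) - 12146)*(-28422) = ((-179 - 186*(-26)² - 186*(-26)³) - 12146)*(-28422) = ((-179 - 186*676 - 186*(-17576)) - 12146)*(-28422) = ((-179 - 125736 + 3269136) - 12146)*(-28422) = (3143221 - 12146)*(-28422) = 3131075*(-28422) = -88991413650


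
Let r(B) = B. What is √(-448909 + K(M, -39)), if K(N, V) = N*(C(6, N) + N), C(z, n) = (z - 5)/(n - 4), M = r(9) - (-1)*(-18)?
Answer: I*√75851815/13 ≈ 669.95*I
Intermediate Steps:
M = -9 (M = 9 - (-1)*(-18) = 9 - 1*18 = 9 - 18 = -9)
C(z, n) = (-5 + z)/(-4 + n)
K(N, V) = N*(N + 1/(-4 + N)) (K(N, V) = N*((-5 + 6)/(-4 + N) + N) = N*(1/(-4 + N) + N) = N*(N + 1/(-4 + N)))
√(-448909 + K(M, -39)) = √(-448909 - 9*(1 - 9*(-4 - 9))/(-4 - 9)) = √(-448909 - 9*(1 - 9*(-13))/(-13)) = √(-448909 - 9*(-1/13)*(1 + 117)) = √(-448909 - 9*(-1/13)*118) = √(-448909 + 1062/13) = √(-5834755/13) = I*√75851815/13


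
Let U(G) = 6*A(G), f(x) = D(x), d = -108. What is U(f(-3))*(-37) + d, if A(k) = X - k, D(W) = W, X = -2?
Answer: -330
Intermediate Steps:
A(k) = -2 - k
f(x) = x
U(G) = -12 - 6*G (U(G) = 6*(-2 - G) = -12 - 6*G)
U(f(-3))*(-37) + d = (-12 - 6*(-3))*(-37) - 108 = (-12 + 18)*(-37) - 108 = 6*(-37) - 108 = -222 - 108 = -330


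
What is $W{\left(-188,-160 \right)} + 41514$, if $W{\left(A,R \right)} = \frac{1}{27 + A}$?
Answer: $\frac{6683753}{161} \approx 41514.0$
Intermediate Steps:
$W{\left(-188,-160 \right)} + 41514 = \frac{1}{27 - 188} + 41514 = \frac{1}{-161} + 41514 = - \frac{1}{161} + 41514 = \frac{6683753}{161}$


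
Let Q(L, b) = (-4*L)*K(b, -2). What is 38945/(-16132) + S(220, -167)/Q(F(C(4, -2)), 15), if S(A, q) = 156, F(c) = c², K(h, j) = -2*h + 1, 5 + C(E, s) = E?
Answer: -500257/467828 ≈ -1.0693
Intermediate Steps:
C(E, s) = -5 + E
K(h, j) = 1 - 2*h
Q(L, b) = -4*L*(1 - 2*b) (Q(L, b) = (-4*L)*(1 - 2*b) = -4*L*(1 - 2*b))
38945/(-16132) + S(220, -167)/Q(F(C(4, -2)), 15) = 38945/(-16132) + 156/((4*(-5 + 4)²*(-1 + 2*15))) = 38945*(-1/16132) + 156/((4*(-1)²*(-1 + 30))) = -38945/16132 + 156/((4*1*29)) = -38945/16132 + 156/116 = -38945/16132 + 156*(1/116) = -38945/16132 + 39/29 = -500257/467828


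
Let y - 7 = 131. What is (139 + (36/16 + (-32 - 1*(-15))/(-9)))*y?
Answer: 118519/6 ≈ 19753.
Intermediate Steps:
y = 138 (y = 7 + 131 = 138)
(139 + (36/16 + (-32 - 1*(-15))/(-9)))*y = (139 + (36/16 + (-32 - 1*(-15))/(-9)))*138 = (139 + (36*(1/16) + (-32 + 15)*(-1/9)))*138 = (139 + (9/4 - 17*(-1/9)))*138 = (139 + (9/4 + 17/9))*138 = (139 + 149/36)*138 = (5153/36)*138 = 118519/6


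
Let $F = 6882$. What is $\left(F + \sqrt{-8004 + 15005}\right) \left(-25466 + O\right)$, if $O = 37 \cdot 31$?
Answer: $-167363358 - 24319 \sqrt{7001} \approx -1.694 \cdot 10^{8}$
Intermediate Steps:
$O = 1147$
$\left(F + \sqrt{-8004 + 15005}\right) \left(-25466 + O\right) = \left(6882 + \sqrt{-8004 + 15005}\right) \left(-25466 + 1147\right) = \left(6882 + \sqrt{7001}\right) \left(-24319\right) = -167363358 - 24319 \sqrt{7001}$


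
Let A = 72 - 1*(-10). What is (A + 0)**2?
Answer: 6724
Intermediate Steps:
A = 82 (A = 72 + 10 = 82)
(A + 0)**2 = (82 + 0)**2 = 82**2 = 6724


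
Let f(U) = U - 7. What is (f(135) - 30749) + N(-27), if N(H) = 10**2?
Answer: -30521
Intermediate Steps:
f(U) = -7 + U
N(H) = 100
(f(135) - 30749) + N(-27) = ((-7 + 135) - 30749) + 100 = (128 - 30749) + 100 = -30621 + 100 = -30521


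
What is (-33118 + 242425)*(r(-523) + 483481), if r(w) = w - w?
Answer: 101195957667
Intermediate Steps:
r(w) = 0
(-33118 + 242425)*(r(-523) + 483481) = (-33118 + 242425)*(0 + 483481) = 209307*483481 = 101195957667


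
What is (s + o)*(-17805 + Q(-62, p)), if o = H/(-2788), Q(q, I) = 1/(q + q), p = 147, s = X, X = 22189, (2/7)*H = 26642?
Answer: -136376407706385/345712 ≈ -3.9448e+8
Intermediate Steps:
H = 93247 (H = (7/2)*26642 = 93247)
s = 22189
Q(q, I) = 1/(2*q)
o = -93247/2788 (o = 93247/(-2788) = 93247*(-1/2788) = -93247/2788 ≈ -33.446)
(s + o)*(-17805 + Q(-62, p)) = (22189 - 93247/2788)*(-17805 + (1/2)/(-62)) = 61769685*(-17805 + (1/2)*(-1/62))/2788 = 61769685*(-17805 - 1/124)/2788 = (61769685/2788)*(-2207821/124) = -136376407706385/345712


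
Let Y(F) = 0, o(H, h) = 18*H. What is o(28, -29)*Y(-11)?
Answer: 0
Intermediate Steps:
o(28, -29)*Y(-11) = (18*28)*0 = 504*0 = 0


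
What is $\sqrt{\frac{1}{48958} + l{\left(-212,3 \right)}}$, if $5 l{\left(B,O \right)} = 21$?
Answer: $\frac{\sqrt{251674229170}}{244790} \approx 2.0494$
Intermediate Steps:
$l{\left(B,O \right)} = \frac{21}{5}$ ($l{\left(B,O \right)} = \frac{1}{5} \cdot 21 = \frac{21}{5}$)
$\sqrt{\frac{1}{48958} + l{\left(-212,3 \right)}} = \sqrt{\frac{1}{48958} + \frac{21}{5}} = \sqrt{\frac{1028123}{244790}} = \frac{\sqrt{251674229170}}{244790}$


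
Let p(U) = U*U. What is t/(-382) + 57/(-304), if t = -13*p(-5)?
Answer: 2027/3056 ≈ 0.66329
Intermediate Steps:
p(U) = U²
t = -325 (t = -13*(-5)² = -13*25 = -325)
t/(-382) + 57/(-304) = -325/(-382) + 57/(-304) = -325*(-1/382) + 57*(-1/304) = 325/382 - 3/16 = 2027/3056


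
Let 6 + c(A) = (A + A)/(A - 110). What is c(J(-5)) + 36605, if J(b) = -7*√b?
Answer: 90363029/2469 + 308*I*√5/2469 ≈ 36599.0 + 0.27894*I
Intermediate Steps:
c(A) = -6 + 2*A/(-110 + A) (c(A) = -6 + (A + A)/(A - 110) = -6 + (2*A)/(-110 + A) = -6 + 2*A/(-110 + A))
c(J(-5)) + 36605 = 4*(165 - (-7)*√(-5))/(-110 - 7*I*√5) + 36605 = 4*(165 - (-7)*I*√5)/(-110 - 7*I*√5) + 36605 = 4*(165 + 7*I*√5)/(-110 - 7*I*√5) + 36605 = 36605 + 4*(165 + 7*I*√5)/(-110 - 7*I*√5)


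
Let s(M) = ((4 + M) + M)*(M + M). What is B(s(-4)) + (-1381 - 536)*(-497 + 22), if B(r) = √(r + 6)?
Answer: 910575 + √38 ≈ 9.1058e+5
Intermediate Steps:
s(M) = 2*M*(4 + 2*M) (s(M) = (4 + 2*M)*(2*M) = 2*M*(4 + 2*M))
B(r) = √(6 + r)
B(s(-4)) + (-1381 - 536)*(-497 + 22) = √(6 + 4*(-4)*(2 - 4)) + (-1381 - 536)*(-497 + 22) = √(6 + 4*(-4)*(-2)) - 1917*(-475) = √(6 + 32) + 910575 = √38 + 910575 = 910575 + √38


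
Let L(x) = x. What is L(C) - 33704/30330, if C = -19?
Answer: -304987/15165 ≈ -20.111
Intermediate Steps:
L(C) - 33704/30330 = -19 - 33704/30330 = -19 - 1*16852/15165 = -19 - 16852/15165 = -304987/15165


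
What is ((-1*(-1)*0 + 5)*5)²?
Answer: 625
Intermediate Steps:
((-1*(-1)*0 + 5)*5)² = ((1*0 + 5)*5)² = ((0 + 5)*5)² = (5*5)² = 25² = 625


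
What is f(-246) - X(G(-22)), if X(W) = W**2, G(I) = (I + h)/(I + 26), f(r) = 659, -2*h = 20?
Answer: 595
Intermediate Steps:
h = -10 (h = -1/2*20 = -10)
G(I) = (-10 + I)/(26 + I) (G(I) = (I - 10)/(I + 26) = (-10 + I)/(26 + I))
f(-246) - X(G(-22)) = 659 - ((-10 - 22)/(26 - 22))**2 = 659 - (-32/4)**2 = 659 - ((1/4)*(-32))**2 = 659 - 1*(-8)**2 = 659 - 1*64 = 659 - 64 = 595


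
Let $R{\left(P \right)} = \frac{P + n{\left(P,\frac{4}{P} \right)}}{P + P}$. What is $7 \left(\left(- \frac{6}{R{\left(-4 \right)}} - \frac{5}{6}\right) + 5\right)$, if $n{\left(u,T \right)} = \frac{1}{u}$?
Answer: $- \frac{5089}{102} \approx -49.892$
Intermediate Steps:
$R{\left(P \right)} = \frac{P + \frac{1}{P}}{2 P}$ ($R{\left(P \right)} = \frac{P + \frac{1}{P}}{P + P} = \frac{P + \frac{1}{P}}{2 P}$)
$7 \left(\left(- \frac{6}{R{\left(-4 \right)}} - \frac{5}{6}\right) + 5\right) = 7 \left(\left(- \frac{6}{\frac{1}{2} \cdot \frac{1}{16} \left(1 + \left(-4\right)^{2}\right)} - \frac{5}{6}\right) + 5\right) = 7 \left(\left(- \frac{6}{\frac{1}{2} \cdot \frac{1}{16} \left(1 + 16\right)} - \frac{5}{6}\right) + 5\right) = 7 \left(\left(- \frac{6}{\frac{1}{2} \cdot \frac{1}{16} \cdot 17} - \frac{5}{6}\right) + 5\right) = 7 \left(\left(- \frac{6}{\frac{17}{32}} - \frac{5}{6}\right) + 5\right) = 7 \left(\left(\left(-6\right) \frac{32}{17} - \frac{5}{6}\right) + 5\right) = 7 \left(\left(- \frac{192}{17} - \frac{5}{6}\right) + 5\right) = 7 \left(- \frac{1237}{102} + 5\right) = 7 \left(- \frac{727}{102}\right) = - \frac{5089}{102}$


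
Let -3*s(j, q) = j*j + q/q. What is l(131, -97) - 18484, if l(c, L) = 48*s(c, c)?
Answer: -293076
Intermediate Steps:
s(j, q) = -⅓ - j²/3 (s(j, q) = -(j*j + q/q)/3 = -(j² + 1)/3 = -(1 + j²)/3 = -⅓ - j²/3)
l(c, L) = -16 - 16*c² (l(c, L) = 48*(-⅓ - c²/3) = -16 - 16*c²)
l(131, -97) - 18484 = (-16 - 16*131²) - 18484 = (-16 - 16*17161) - 18484 = (-16 - 274576) - 18484 = -274592 - 18484 = -293076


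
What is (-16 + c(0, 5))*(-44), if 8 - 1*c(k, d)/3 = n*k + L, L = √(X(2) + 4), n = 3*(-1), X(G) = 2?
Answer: -352 + 132*√6 ≈ -28.667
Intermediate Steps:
n = -3
L = √6 (L = √(2 + 4) = √6 ≈ 2.4495)
c(k, d) = 24 - 3*√6 + 9*k (c(k, d) = 24 - 3*(-3*k + √6) = 24 - 3*(√6 - 3*k) = 24 + (-3*√6 + 9*k) = 24 - 3*√6 + 9*k)
(-16 + c(0, 5))*(-44) = (-16 + (24 - 3*√6 + 9*0))*(-44) = (-16 + (24 - 3*√6 + 0))*(-44) = (-16 + (24 - 3*√6))*(-44) = (8 - 3*√6)*(-44) = -352 + 132*√6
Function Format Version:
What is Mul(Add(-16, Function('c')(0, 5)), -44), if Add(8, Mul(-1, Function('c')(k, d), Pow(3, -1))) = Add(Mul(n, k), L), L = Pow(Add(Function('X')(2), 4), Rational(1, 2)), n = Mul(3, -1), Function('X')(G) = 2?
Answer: Add(-352, Mul(132, Pow(6, Rational(1, 2)))) ≈ -28.667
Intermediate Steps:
n = -3
L = Pow(6, Rational(1, 2)) (L = Pow(Add(2, 4), Rational(1, 2)) = Pow(6, Rational(1, 2)) ≈ 2.4495)
Function('c')(k, d) = Add(24, Mul(-3, Pow(6, Rational(1, 2))), Mul(9, k)) (Function('c')(k, d) = Add(24, Mul(-3, Add(Mul(-3, k), Pow(6, Rational(1, 2))))) = Add(24, Mul(-3, Add(Pow(6, Rational(1, 2)), Mul(-3, k)))) = Add(24, Add(Mul(-3, Pow(6, Rational(1, 2))), Mul(9, k))) = Add(24, Mul(-3, Pow(6, Rational(1, 2))), Mul(9, k)))
Mul(Add(-16, Function('c')(0, 5)), -44) = Mul(Add(-16, Add(24, Mul(-3, Pow(6, Rational(1, 2))), Mul(9, 0))), -44) = Mul(Add(-16, Add(24, Mul(-3, Pow(6, Rational(1, 2))), 0)), -44) = Mul(Add(-16, Add(24, Mul(-3, Pow(6, Rational(1, 2))))), -44) = Mul(Add(8, Mul(-3, Pow(6, Rational(1, 2)))), -44) = Add(-352, Mul(132, Pow(6, Rational(1, 2))))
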